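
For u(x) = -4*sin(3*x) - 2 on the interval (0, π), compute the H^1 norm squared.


||u||_{H^1(0,π)}^2 = 32/3 + 84*π

u'(x) = -12*cos(3*x).
Expand u² and (u')² and integrate term by term on (0, π), using: for integers n ≥ 1, ∫_0^π sin²(nx) dx = ∫_0^π cos²(nx) dx = π/2; for n ≠ n', ∫_0^π sin(nx)sin(n'x) dx = ∫_0^π cos(nx)cos(n'x) dx = 0; and by product-to-sum, ∫_0^π sin(nx)cos(n'x) dx = ½∫_0^π [sin((n+n')x) + sin((n−n')x)] dx, which is 0 when n+n' is even and 2n/(n²−n'²) when n+n' is odd (it need not vanish on (0, π)). For the constant mode: ∫_0^π 1 dx = π, ∫_0^π cos(nx) dx = 0, ∫_0^π sin(nx) dx = (1−(−1)^n)/n.
  u² squared terms: (-2)²·∫1 dx = 4·π = 4*π;  (-4)²·∫sin(3x)² dx = 16·π/2 = 8*π.
  u² cross terms: 2·(-2)·(-4)·∫1·sin(3x) dx = 16·(2/3) = 32/3.
  So ∫_0^π u² dx = 4*π + 8*π + 32/3 = 32/3 + 12*π.
  (u')² squared terms: (-12)²·∫cos(3x)² dx = 144·π/2 = 72*π.
  So ∫_0^π (u')² dx = 72*π.
||u||_{H^1}^2 = (32/3 + 12*π) + (72*π) = 32/3 + 84*π.


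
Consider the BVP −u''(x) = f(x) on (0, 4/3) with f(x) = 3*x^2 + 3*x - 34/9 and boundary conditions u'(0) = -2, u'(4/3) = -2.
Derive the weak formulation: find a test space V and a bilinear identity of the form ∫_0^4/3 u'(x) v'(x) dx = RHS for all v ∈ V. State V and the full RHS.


V = H^1(0, 4/3) (v unrestricted at boundary; u is determined up to an additive constant); weak form: ∫_0^4/3 u'v' dx = ∫_0^4/3 (3*x^2 + 3*x - 34/9) v dx − 2·v(4/3) + 2·v(0) for all v ∈ V.

Multiply both sides by a test function v and integrate from 0 to 4/3:
  ∫_0^4/3 −u''(x) v(x) dx = ∫_0^4/3 f(x) v(x) dx.
Integrate the LHS by parts once:
  ∫_0^4/3 −u'' v dx = −[u'(x) v(x)]_0^4/3 + ∫_0^4/3 u'(x) v'(x) dx.
Thus ∫_0^4/3 u'(x) v'(x) dx = ∫_0^4/3 f(x) v(x) dx + [u'(x) v(x)]_0^4/3.
Choose V so that boundary terms are either known or forced to vanish.
u has inhomogeneous Neumann u'(0) = -2, u'(4/3) = -2. [u' v]_0^4/3 = (-2)·v(4/3) − (-2)·v(0) = − 2·v(4/3) + 2·v(0). Take V = H^1(0, 4/3); boundary term becomes part of RHS.
Weak formulation: find u (satisfying any essential BC) such that ∫_0^4/3 u'(x) v'(x) dx = ∫_0^4/3 f v dx − 2·v(4/3) + 2·v(0) for all v ∈ V (Neumann data are natural BCs: they enter the RHS as boundary terms).
Substituting f(x) = 3*x^2 + 3*x - 34/9, the right-hand side is ∫_0^4/3 (3*x^2 + 3*x - 34/9) v dx − 2·v(4/3) + 2·v(0).
Compatibility check (pure Neumann): taking v ≡ 1 ∈ V gives 0 = ∫_0^4/3 f dx + (-2) − (-2), i.e. ∫_0^4/3 f dx must equal u'(0) − u'(4/3) = 0. Indeed ∫_0^4/3 (3*x^2 + 3*x - 34/9) dx = 0, so the data are compatible. The solution is then unique only up to an additive constant (fix it e.g. by requiring ∫_0^4/3 u dx = 0).


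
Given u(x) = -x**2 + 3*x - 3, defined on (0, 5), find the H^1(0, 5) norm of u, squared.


||u||_{H^1}^2 = 1165/6

The H^1 norm (squared) on an interval (0, L) is
  ||u||_{H^1}^2 = ∫_0^L u(x)^2 dx + ∫_0^L u'(x)^2 dx.
Compute u'(x) = 3 - 2*x.
Then u(x)^2 = x**4 - 6*x**3 + 15*x**2 - 18*x + 9 and u'(x)^2 = 4*x**2 - 12*x + 9.
Integrate each monomial from 0 to 5 using ∫_0^5 c·x^n dx = c·5^(n+1)/(n+1):
  ∫_0^5 u(x)^2 dx = ∫_0^5 (x^4 - 6*x^3 + 15*x^2 - 18*x + 9) dx. Term by term:
    ∫_0^5 x^4 dx = 625;  ∫_0^5 -6*x^3 dx = -1875/2;  ∫_0^5 15*x^2 dx = 625;
    ∫_0^5 -18*x dx = -225;  ∫_0^5 9 dx = 45.
  Sum: 625 − 1875/2 + 625 − 225 + 45 = 265/2.
  ∫_0^5 u'(x)^2 dx = ∫_0^5 (4*x^2 - 12*x + 9) dx. Term by term:
    ∫_0^5 4*x^2 dx = 500/3;  ∫_0^5 -12*x dx = -150;  ∫_0^5 9 dx = 45.
  Sum: 500/3 − 150 + 45 = 185/3.
Adding: ||u||_{H^1}^2 = 265/2 + 185/3 = 1165/6.


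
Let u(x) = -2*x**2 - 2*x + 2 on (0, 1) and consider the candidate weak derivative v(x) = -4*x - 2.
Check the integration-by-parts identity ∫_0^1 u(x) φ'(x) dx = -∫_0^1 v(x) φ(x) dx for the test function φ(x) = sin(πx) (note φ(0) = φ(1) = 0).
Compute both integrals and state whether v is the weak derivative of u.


LHS = 8/π, RHS = 8/π. Yes, v = u' weakly.

u(x) = -2*x**2 - 2*x + 2, classical derivative u'(x) = -4*x - 2.
φ(x) = sin(πx), so φ'(x) = π*cos(π*x).
Note φ(0) = φ(1) = 0, so the boundary term u·φ vanishes.
LHS = ∫_0^1 u(x) φ'(x) dx = ∫_0^1 (-2*π*x^2*cos(π*x) - 2*π*x*cos(π*x) + 2*π*cos(π*x)) dx. Term by term:
  ∫_0^1 2*π*cos(π*x) dx = 0;  ∫_0^1 -2*π*x*cos(π*x) dx = 4/π;  ∫_0^1 -2*π*x^2*cos(π*x) dx = 4/π.
Sum: 0 + 4/π + 4/π = 8/π.
So LHS = 8/π.
∫_0^1 v(x) φ(x) dx = ∫_0^1 (-4*x*sin(π*x) - 2*sin(π*x)) dx. Term by term:
  ∫_0^1 -2*sin(π*x) dx = -4/π;  ∫_0^1 -4*x*sin(π*x) dx = -4/π.
Sum: -4/π − 4/π = -8/π.
So RHS = -∫_0^1 v(x) φ(x) dx = 8/π.
LHS = RHS, so the identity holds for this test φ.
Moreover u is smooth here and v(x) = u'(x) = -4*x - 2 pointwise, so the identity holds for every test function. Hence v is the weak derivative of u.


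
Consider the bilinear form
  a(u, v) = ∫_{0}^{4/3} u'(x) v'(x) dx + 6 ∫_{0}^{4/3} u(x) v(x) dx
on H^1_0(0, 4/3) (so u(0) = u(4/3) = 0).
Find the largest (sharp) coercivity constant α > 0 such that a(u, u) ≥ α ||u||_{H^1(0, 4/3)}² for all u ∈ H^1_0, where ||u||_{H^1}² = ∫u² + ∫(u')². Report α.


α = 1

Coercivity of a(·,·) on H^1_0(0, 4/3) means a(u, u) ≥ α ||u||_{H^1}² for every u ∈ H^1_0.
The interval has length L = 4/3, and Poincaré/coercivity depend only on L. Here a(u, u) = ∫(u')² + (6)·∫u².
Here c = 6 ≥ 1, so a(u,u) = ∫(u')² + c∫u² ≥ ∫(u')² + ∫u² = ||u||_{H^1}², i.e. α = 1 works. No larger α is possible: a(u,u) ≥ α||u||_{H^1}² means (1−α)∫(u')² ≥ (α−c)∫u², and for the modes u_n = sin(nπ(x−x₀)/L) (x₀ the left endpoint) one has ∫u_n²/∫(u_n')² = (L/(nπ))² → 0, so a(u_n,u_n)/||u_n||_{H^1}² → 1. Hence the optimal constant is α = 1.
Therefore α = 1.


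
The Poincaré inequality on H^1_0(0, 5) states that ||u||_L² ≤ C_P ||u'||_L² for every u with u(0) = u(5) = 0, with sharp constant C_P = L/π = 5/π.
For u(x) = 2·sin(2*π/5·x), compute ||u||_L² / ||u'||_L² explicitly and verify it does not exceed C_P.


||u||_L² / ||u'||_L² = 5/(2*π) < C_P = 5/π.

u(x) = 2·sin(2*π/5·x), so u'(x) = 4*π*cos(2*π*x/5)/5.
Writing u(x) = A·sin(kπx/L) with A = 2 and k = 2, use ∫_0^L sin²(kπx/L) dx = L/2 and ∫_0^L cos²(kπx/L) dx = L/2.
u² = 4·sin²(2*π/5·x) and (u')² = 16*π^2/25·cos²(2*π/5·x), and each of sin², cos² integrates to L/2 = 5/2 over (0, 5).
∫_0^5 u² dx = 10, so ||u||_L² = sqrt(10).
∫_0^5 (u')² dx = 8*π^2/5, so ||u'||_L² = 2*sqrt(10)*π/5.
Ratio ||u||_L² / ||u'||_L² = 5/(2*π).
Sharp Poincaré constant on H^1_0(0, 5) is C_P = L/π = 5/π, achieved by sin(π/5·x).
This is the k = 2 harmonic; the ratio L/(kπ) is strictly less than C_P = L/π, consistent with the sharp inequality ||u||_L² ≤ C_P ||u'||_L².


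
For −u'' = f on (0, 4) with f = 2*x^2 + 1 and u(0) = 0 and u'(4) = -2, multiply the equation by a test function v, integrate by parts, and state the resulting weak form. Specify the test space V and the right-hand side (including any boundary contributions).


V = {v ∈ H^1(0, 4) : v(0) = 0} (test functions vanish at x = 0 where u is specified); weak form: ∫_0^4 u'v' dx = ∫_0^4 (2*x^2 + 1) v dx − 2·v(4) for all v ∈ V.

Multiply both sides by a test function v and integrate from 0 to 4:
  ∫_0^4 −u''(x) v(x) dx = ∫_0^4 f(x) v(x) dx.
Integrate the LHS by parts once:
  ∫_0^4 −u'' v dx = −[u'(x) v(x)]_0^4 + ∫_0^4 u'(x) v'(x) dx.
Thus ∫_0^4 u'(x) v'(x) dx = ∫_0^4 f(x) v(x) dx + [u'(x) v(x)]_0^4.
Choose V so that boundary terms are either known or forced to vanish.
Mixed BC: u(0) = 0 (Dirichlet) and u'(4) = -2 (Neumann). Define V = {v ∈ H^1(0, 4) : v(0) = 0}. Then [u' v]_0^4 = u'(4)·v(4) − u'(0)·0 = − 2·v(4).
Weak formulation: find u (satisfying any essential BC) such that ∫_0^4 u'(x) v'(x) dx = ∫_0^4 f v dx − 2·v(4) for all v ∈ V (Dirichlet at 0 absorbed into V; Neumann datum at x = 4 contributes the boundary term).
Substituting f(x) = 2*x^2 + 1, the right-hand side is ∫_0^4 (2*x^2 + 1) v dx − 2·v(4).


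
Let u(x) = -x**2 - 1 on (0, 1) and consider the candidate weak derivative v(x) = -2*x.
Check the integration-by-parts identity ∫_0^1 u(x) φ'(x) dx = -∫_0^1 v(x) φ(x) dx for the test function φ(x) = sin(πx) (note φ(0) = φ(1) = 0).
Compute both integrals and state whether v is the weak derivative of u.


LHS = 2/π, RHS = 2/π. Yes, v = u' weakly.

u(x) = -x**2 - 1, classical derivative u'(x) = -2*x.
φ(x) = sin(πx), so φ'(x) = π*cos(π*x).
Note φ(0) = φ(1) = 0, so the boundary term u·φ vanishes.
LHS = ∫_0^1 u(x) φ'(x) dx = ∫_0^1 (-π*x^2*cos(π*x) - π*cos(π*x)) dx. Term by term:
  ∫_0^1 -π*cos(π*x) dx = 0;  ∫_0^1 -π*x^2*cos(π*x) dx = 2/π.
Sum: 0 + 2/π = 2/π.
So LHS = 2/π.
∫_0^1 v(x) φ(x) dx = ∫_0^1 (-2*x*sin(π*x)) dx. Term by term:
  ∫_0^1 -2*x*sin(π*x) dx = -2/π.
So RHS = -∫_0^1 v(x) φ(x) dx = 2/π.
LHS = RHS, so the identity holds for this test φ.
Moreover u is smooth here and v(x) = u'(x) = -2*x pointwise, so the identity holds for every test function. Hence v is the weak derivative of u.


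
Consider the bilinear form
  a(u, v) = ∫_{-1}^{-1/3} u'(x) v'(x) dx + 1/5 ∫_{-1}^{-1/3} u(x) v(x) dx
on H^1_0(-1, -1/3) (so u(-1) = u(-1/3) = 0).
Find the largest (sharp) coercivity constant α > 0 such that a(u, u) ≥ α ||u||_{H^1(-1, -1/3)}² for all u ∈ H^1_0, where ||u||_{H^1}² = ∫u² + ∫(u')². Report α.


α = (4 + 45*π^2)/(5*(4 + 9*π^2))

Coercivity of a(·,·) on H^1_0(-1, -1/3) means a(u, u) ≥ α ||u||_{H^1}² for every u ∈ H^1_0.
The interval has length L = 2/3, and Poincaré/coercivity depend only on L. Here a(u, u) = ∫(u')² + (1/5)·∫u².
Here 0 < c = 1/5 < 1. The condition a(u,u) ≥ α||u||_{H^1}² reads (1−α)∫(u')² ≥ (α−c)∫u². Any admissible α is ≤ 1 (rapidly oscillating u have ∫u²/∫(u')² → 0), and α = 1 would force 0 ≥ (1−c)∫u², impossible since c < 1; so 1−α > 0. By the sharp Poincaré inequality on H^1_0 of an interval of length L, ∫(u')² ≥ (π/L)²∫u² with equality for the first sine mode sin(π(x−x₀)/L) (x₀ the left endpoint), so the inequality holds for all u iff (1−α)(π/L)² ≥ α − c, i.e. α ≤ ((π/L)² + c)/((π/L)² + 1) = (1 + c(L/π)²)/(1 + (L/π)²). With (π/L)² = 9*π^2/4 and c = 1/5, the largest admissible constant is α = ((π/L)² + c)/((π/L)² + 1).
Simplifying, α = (4 + 45*π^2)/(5*(4 + 9*π^2)).


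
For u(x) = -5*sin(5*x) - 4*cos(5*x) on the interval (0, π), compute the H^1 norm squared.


||u||_{H^1(0,π)}^2 = 533*π

u'(x) = 20*sin(5*x) - 25*cos(5*x).
Expand u² and (u')² and integrate term by term on (0, π), using: for integers n ≥ 1, ∫_0^π sin²(nx) dx = ∫_0^π cos²(nx) dx = π/2; for n ≠ n', ∫_0^π sin(nx)sin(n'x) dx = ∫_0^π cos(nx)cos(n'x) dx = 0; and by product-to-sum, ∫_0^π sin(nx)cos(n'x) dx = ½∫_0^π [sin((n+n')x) + sin((n−n')x)] dx, which is 0 when n+n' is even and 2n/(n²−n'²) when n+n' is odd (it need not vanish on (0, π)).
  u² squared terms: (-5)²·∫sin(5x)² dx = 25·π/2 = 25*π/2;  (-4)²·∫cos(5x)² dx = 16·π/2 = 8*π.
  u² cross terms: 2·(-5)·(-4)·∫sin(5x)·cos(5x) dx = 40·(0) = 0.
  So ∫_0^π u² dx = 25*π/2 + 8*π + 0 = 41*π/2.
  (u')² squared terms: (-25)²·∫cos(5x)² dx = 625·π/2 = 625*π/2;  (20)²·∫sin(5x)² dx = 400·π/2 = 200*π.
  (u')² cross terms: 2·(-25)·(20)·∫cos(5x)·sin(5x) dx = -1000·(0) = 0.
  So ∫_0^π (u')² dx = 625*π/2 + 200*π + 0 = 1025*π/2.
||u||_{H^1}^2 = (41*π/2) + (1025*π/2) = 533*π.


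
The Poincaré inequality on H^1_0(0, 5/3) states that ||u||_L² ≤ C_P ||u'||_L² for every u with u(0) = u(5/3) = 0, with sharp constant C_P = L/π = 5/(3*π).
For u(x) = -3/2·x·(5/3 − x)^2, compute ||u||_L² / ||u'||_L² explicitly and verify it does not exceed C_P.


||u||_L² / ||u'||_L² = 5*sqrt(14)/42 < C_P = 5/(3*π).

u(x) = -3/2·x·(5/3 − x)^2, so u'(x) = (5 - 9*x)*(3*x - 5)/6.
u(x) = -3/2·x·(5/3 − x)^2 vanishes at x = 0 and x = 5/3, so u ∈ H^1_0(0, 5/3). Differentiate via the product rule and integrate the resulting polynomials term by term.
  ∫_0^5/3 u² dx = ∫_0^5/3 (9*x^6/4 - 15*x^5 + 75*x^4/2 - 125*x^3/3 + 625*x^2/36) dx. Term by term:
    ∫_0^5/3 9*x^6/4 dx = 78125/6804;  ∫_0^5/3 -15*x^5 dx = -78125/1458;  ∫_0^5/3 75*x^4/2 dx = 15625/162;
    ∫_0^5/3 -125*x^3/3 dx = -78125/972;  ∫_0^5/3 625*x^2/36 dx = 78125/2916.
  Sum: 78125/6804 − 78125/1458 + 15625/162 − 78125/972 + 78125/2916 = 15625/20412.
  ∫_0^5/3 (u')² dx = ∫_0^5/3 (81*x^4/4 - 90*x^3 + 275*x^2/2 - 250*x/3 + 625/36) dx. Term by term:
    ∫_0^5/3 81*x^4/4 dx = 625/12;  ∫_0^5/3 -90*x^3 dx = -3125/18;  ∫_0^5/3 275*x^2/2 dx = 34375/162;
    ∫_0^5/3 -250*x/3 dx = -3125/27;  ∫_0^5/3 625/36 dx = 3125/108.
  Sum: 625/12 − 3125/18 + 34375/162 − 3125/27 + 3125/108 = 625/162.
∫_0^5/3 u² dx = 15625/20412, so ||u||_L² = 125*sqrt(7)/378.
∫_0^5/3 (u')² dx = 625/162, so ||u'||_L² = 25*sqrt(2)/18.
Ratio ||u||_L² / ||u'||_L² = 5*sqrt(14)/42.
Sharp Poincaré constant on H^1_0(0, 5/3) is C_P = L/π = 5/(3*π), achieved by sin(3*π/5·x).
A polynomial bump cannot attain the sharp Poincaré constant (only the first sine eigenfunction does), so the ratio is strictly less than C_P, consistent with ||u||_L² ≤ C_P ||u'||_L².


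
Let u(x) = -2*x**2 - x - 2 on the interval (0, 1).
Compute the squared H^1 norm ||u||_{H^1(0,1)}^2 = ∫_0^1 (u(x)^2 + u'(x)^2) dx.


||u||_{H^1}^2 = 317/15

The H^1 norm (squared) on an interval (0, L) is
  ||u||_{H^1}^2 = ∫_0^L u(x)^2 dx + ∫_0^L u'(x)^2 dx.
Compute u'(x) = -4*x - 1.
Then u(x)^2 = 4*x**4 + 4*x**3 + 9*x**2 + 4*x + 4 and u'(x)^2 = 16*x**2 + 8*x + 1.
Integrate each monomial from 0 to 1 using ∫_0^1 c·x^n dx = c·1^(n+1)/(n+1):
  ∫_0^1 u(x)^2 dx = ∫_0^1 (4*x^4 + 4*x^3 + 9*x^2 + 4*x + 4) dx. Term by term:
    ∫_0^1 4*x^4 dx = 4/5;  ∫_0^1 4*x^3 dx = 1;  ∫_0^1 9*x^2 dx = 3;
    ∫_0^1 4*x dx = 2;  ∫_0^1 4 dx = 4.
  Sum: 4/5 + 1 + 3 + 2 + 4 = 54/5.
  ∫_0^1 u'(x)^2 dx = ∫_0^1 (16*x^2 + 8*x + 1) dx. Term by term:
    ∫_0^1 16*x^2 dx = 16/3;  ∫_0^1 8*x dx = 4;  ∫_0^1 1 dx = 1.
  Sum: 16/3 + 4 + 1 = 31/3.
Adding: ||u||_{H^1}^2 = 54/5 + 31/3 = 317/15.


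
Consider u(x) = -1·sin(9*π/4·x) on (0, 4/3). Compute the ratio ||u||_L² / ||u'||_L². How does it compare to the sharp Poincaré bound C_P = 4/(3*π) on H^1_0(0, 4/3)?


||u||_L² / ||u'||_L² = 4/(9*π) < C_P = 4/(3*π).

u(x) = -1·sin(9*π/4·x), so u'(x) = -9*π*cos(9*π*x/4)/4.
Writing u(x) = A·sin(kπx/L) with A = -1 and k = 3, use ∫_0^L sin²(kπx/L) dx = L/2 and ∫_0^L cos²(kπx/L) dx = L/2.
u² = 1·sin²(9*π/4·x) and (u')² = 81*π^2/16·cos²(9*π/4·x), and each of sin², cos² integrates to L/2 = 2/3 over (0, 4/3).
∫_0^4/3 u² dx = 2/3, so ||u||_L² = sqrt(6)/3.
∫_0^4/3 (u')² dx = 27*π^2/8, so ||u'||_L² = 3*sqrt(6)*π/4.
Ratio ||u||_L² / ||u'||_L² = 4/(9*π).
Sharp Poincaré constant on H^1_0(0, 4/3) is C_P = L/π = 4/(3*π), achieved by sin(3*π/4·x).
This is the k = 3 harmonic; the ratio L/(kπ) is strictly less than C_P = L/π, consistent with the sharp inequality ||u||_L² ≤ C_P ||u'||_L².


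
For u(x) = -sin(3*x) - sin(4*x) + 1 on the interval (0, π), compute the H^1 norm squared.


||u||_{H^1(0,π)}^2 = -4/3 + 29*π/2

u'(x) = -3*cos(3*x) - 4*cos(4*x).
Expand u² and (u')² and integrate term by term on (0, π), using: for integers n ≥ 1, ∫_0^π sin²(nx) dx = ∫_0^π cos²(nx) dx = π/2; for n ≠ n', ∫_0^π sin(nx)sin(n'x) dx = ∫_0^π cos(nx)cos(n'x) dx = 0; and by product-to-sum, ∫_0^π sin(nx)cos(n'x) dx = ½∫_0^π [sin((n+n')x) + sin((n−n')x)] dx, which is 0 when n+n' is even and 2n/(n²−n'²) when n+n' is odd (it need not vanish on (0, π)). For the constant mode: ∫_0^π 1 dx = π, ∫_0^π cos(nx) dx = 0, ∫_0^π sin(nx) dx = (1−(−1)^n)/n.
  u² squared terms: (1)²·∫1 dx = 1·π = π;  (-1)²·∫sin(3x)² dx = 1·π/2 = π/2;  (-1)²·∫sin(4x)² dx = 1·π/2 = π/2.
  u² cross terms: 2·(1)·(-1)·∫1·sin(3x) dx = -2·(2/3) = -4/3;  2·(1)·(-1)·∫1·sin(4x) dx = -2·(0) = 0;  2·(-1)·(-1)·∫sin(3x)·sin(4x) dx = 2·(0) = 0.
  So ∫_0^π u² dx = π + π/2 + π/2 − 4/3 + 0 + 0 = -4/3 + 2*π.
  (u')² squared terms: (-4)²·∫cos(4x)² dx = 16·π/2 = 8*π;  (-3)²·∫cos(3x)² dx = 9·π/2 = 9*π/2.
  (u')² cross terms: 2·(-4)·(-3)·∫cos(4x)·cos(3x) dx = 24·(0) = 0.
  So ∫_0^π (u')² dx = 8*π + 9*π/2 + 0 = 25*π/2.
||u||_{H^1}^2 = (-4/3 + 2*π) + (25*π/2) = -4/3 + 29*π/2.


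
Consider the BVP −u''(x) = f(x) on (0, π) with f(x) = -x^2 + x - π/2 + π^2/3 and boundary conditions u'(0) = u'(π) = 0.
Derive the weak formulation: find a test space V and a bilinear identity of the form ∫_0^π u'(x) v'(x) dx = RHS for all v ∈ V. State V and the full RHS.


V = H^1(0, π) (no boundary constraint on v; u is determined up to an additive constant); weak form: ∫_0^π u'v' dx = ∫_0^π (-x^2 + x - π/2 + π^2/3) v dx for all v ∈ V.

Multiply both sides by a test function v and integrate from 0 to π:
  ∫_0^π −u''(x) v(x) dx = ∫_0^π f(x) v(x) dx.
Integrate the LHS by parts once:
  ∫_0^π −u'' v dx = −[u'(x) v(x)]_0^π + ∫_0^π u'(x) v'(x) dx.
Thus ∫_0^π u'(x) v'(x) dx = ∫_0^π f(x) v(x) dx + [u'(x) v(x)]_0^π.
Choose V so that boundary terms are either known or forced to vanish.
u has homogeneous Neumann: u'(0) = u'(π) = 0. So [u' v]_0^π = 0·v(π) − 0·v(0) = 0 for any v; take V = H^1(0, π).
Weak formulation: find u (satisfying any essential BC) such that ∫_0^π u'(x) v'(x) dx = ∫_0^π f v dx for all v ∈ V (homogeneous Neumann, so boundary terms vanish).
Substituting f(x) = -x^2 + x - π/2 + π^2/3, the right-hand side is ∫_0^π (-x^2 + x - π/2 + π^2/3) v dx.
Compatibility check (pure Neumann): taking v ≡ 1 ∈ V gives 0 = ∫_0^π f dx + (0) − (0), i.e. ∫_0^π f dx must equal u'(0) − u'(π) = 0. Indeed ∫_0^π (-x^2 + x - π/2 + π^2/3) dx = 0, so the data are compatible. The solution is then unique only up to an additive constant (fix it e.g. by requiring ∫_0^π u dx = 0).


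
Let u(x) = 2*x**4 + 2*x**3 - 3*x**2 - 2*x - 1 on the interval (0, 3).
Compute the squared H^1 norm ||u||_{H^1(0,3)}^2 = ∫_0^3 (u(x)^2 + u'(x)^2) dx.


||u||_{H^1}^2 = 186861/5

The H^1 norm (squared) on an interval (0, L) is
  ||u||_{H^1}^2 = ∫_0^L u(x)^2 dx + ∫_0^L u'(x)^2 dx.
Compute u'(x) = 8*x**3 + 6*x**2 - 6*x - 2.
Then u(x)^2 = 4*x**8 + 8*x**7 - 8*x**6 - 20*x**5 - 3*x**4 + 8*x**3 + 10*x**2 + 4*x + 1 and u'(x)^2 = 64*x**6 + 96*x**5 - 60*x**4 - 104*x**3 + 12*x**2 + 24*x + 4.
Integrate each monomial from 0 to 3 using ∫_0^3 c·x^n dx = c·3^(n+1)/(n+1):
  ∫_0^3 u(x)^2 dx = ∫_0^3 (4*x^8 + 8*x^7 - 8*x^6 - 20*x^5 - 3*x^4 + 8*x^3 + 10*x^2 + 4*x + 1) dx. Term by term:
    ∫_0^3 4*x^8 dx = 8748;  ∫_0^3 8*x^7 dx = 6561;  ∫_0^3 -8*x^6 dx = -17496/7;
    ∫_0^3 -20*x^5 dx = -2430;  ∫_0^3 -3*x^4 dx = -729/5;  ∫_0^3 8*x^3 dx = 162;
    ∫_0^3 10*x^2 dx = 90;  ∫_0^3 4*x dx = 18;  ∫_0^3 1 dx = 3.
  Sum: 8748 + 6561 − 17496/7 − 2430 − 729/5 + 162 + 90 + 18 + 3 = 367737/35.
  ∫_0^3 u'(x)^2 dx = ∫_0^3 (64*x^6 + 96*x^5 - 60*x^4 - 104*x^3 + 12*x^2 + 24*x + 4) dx. Term by term:
    ∫_0^3 64*x^6 dx = 139968/7;  ∫_0^3 96*x^5 dx = 11664;  ∫_0^3 -60*x^4 dx = -2916;
    ∫_0^3 -104*x^3 dx = -2106;  ∫_0^3 12*x^2 dx = 108;  ∫_0^3 24*x dx = 108;
    ∫_0^3 4 dx = 12.
  Sum: 139968/7 + 11664 − 2916 − 2106 + 108 + 108 + 12 = 188058/7.
Adding: ||u||_{H^1}^2 = 367737/35 + 188058/7 = 186861/5.


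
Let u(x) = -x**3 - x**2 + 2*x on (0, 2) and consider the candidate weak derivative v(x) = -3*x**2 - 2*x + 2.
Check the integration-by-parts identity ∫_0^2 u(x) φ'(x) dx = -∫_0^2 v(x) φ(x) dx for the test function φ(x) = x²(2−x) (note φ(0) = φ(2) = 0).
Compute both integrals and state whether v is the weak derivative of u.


LHS = 104/15, RHS = 104/15. Yes, v = u' weakly.

u(x) = -x**3 - x**2 + 2*x, classical derivative u'(x) = -3*x**2 - 2*x + 2.
φ(x) = x²(2−x), so φ'(x) = x*(4 - 3*x).
Note φ(0) = φ(2) = 0, so the boundary term u·φ vanishes.
LHS = ∫_0^2 u(x) φ'(x) dx = ∫_0^2 (3*x^5 - x^4 - 10*x^3 + 8*x^2) dx. Term by term:
  ∫_0^2 3*x^5 dx = 32;  ∫_0^2 -x^4 dx = -32/5;  ∫_0^2 -10*x^3 dx = -40;
  ∫_0^2 8*x^2 dx = 64/3.
Sum: 32 − 32/5 − 40 + 64/3 = 104/15.
So LHS = 104/15.
∫_0^2 v(x) φ(x) dx = ∫_0^2 (3*x^5 - 4*x^4 - 6*x^3 + 4*x^2) dx. Term by term:
  ∫_0^2 3*x^5 dx = 32;  ∫_0^2 -4*x^4 dx = -128/5;  ∫_0^2 -6*x^3 dx = -24;
  ∫_0^2 4*x^2 dx = 32/3.
Sum: 32 − 128/5 − 24 + 32/3 = -104/15.
So RHS = -∫_0^2 v(x) φ(x) dx = 104/15.
LHS = RHS, so the identity holds for this test φ.
Moreover u is smooth here and v(x) = u'(x) = -3*x**2 - 2*x + 2 pointwise, so the identity holds for every test function. Hence v is the weak derivative of u.


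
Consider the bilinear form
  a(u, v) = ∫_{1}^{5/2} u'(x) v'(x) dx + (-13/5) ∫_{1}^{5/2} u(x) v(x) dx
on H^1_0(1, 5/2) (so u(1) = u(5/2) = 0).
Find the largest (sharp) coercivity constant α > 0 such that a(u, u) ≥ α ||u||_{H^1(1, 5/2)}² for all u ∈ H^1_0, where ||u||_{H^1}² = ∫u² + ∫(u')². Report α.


α = (-117 + 20*π^2)/(5*(9 + 4*π^2))

Coercivity of a(·,·) on H^1_0(1, 5/2) means a(u, u) ≥ α ||u||_{H^1}² for every u ∈ H^1_0.
The interval has length L = 3/2, and Poincaré/coercivity depend only on L. Here a(u, u) = ∫(u')² + (-13/5)·∫u².
Here c = -13/5 < 0 with |c| < (π/L)² = 4*π^2/9, so coercivity still holds. The condition a(u,u) ≥ α||u||_{H^1}² reads (1−α)∫(u')² ≥ (α−c)∫u². Any admissible α is ≤ 1 (rapidly oscillating u have ∫u²/∫(u')² → 0), and α = 1 would force 0 ≥ (1−c)∫u², impossible since c < 1; so 1−α > 0. By the sharp Poincaré inequality on H^1_0 of an interval of length L, ∫(u')² ≥ (π/L)²∫u² with equality for the first sine mode sin(π(x−x₀)/L) (x₀ the left endpoint), so the inequality holds for all u iff (1−α)(π/L)² ≥ α − c, i.e. α ≤ ((π/L)² + c)/((π/L)² + 1) = (1 + c(L/π)²)/(1 + (L/π)²). (Direct route, valid since c ≤ 0: Poincaré gives c∫u² ≥ c(L/π)²∫(u')², so a(u,u) ≥ (1 + c(L/π)²)∫(u')², while ||u||_{H^1}² ≤ (1 + (L/π)²)∫(u')²; dividing yields the same α.) With (π/L)² = 4*π^2/9 and c = -13/5, the largest admissible constant is α = ((π/L)² + c)/((π/L)² + 1).
Simplifying, α = (-117 + 20*π^2)/(5*(9 + 4*π^2)).


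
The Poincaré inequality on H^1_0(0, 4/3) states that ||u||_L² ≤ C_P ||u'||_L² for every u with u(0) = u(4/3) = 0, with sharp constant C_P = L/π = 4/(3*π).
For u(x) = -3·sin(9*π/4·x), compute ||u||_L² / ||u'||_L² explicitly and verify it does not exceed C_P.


||u||_L² / ||u'||_L² = 4/(9*π) < C_P = 4/(3*π).

u(x) = -3·sin(9*π/4·x), so u'(x) = -27*π*cos(9*π*x/4)/4.
Writing u(x) = A·sin(kπx/L) with A = -3 and k = 3, use ∫_0^L sin²(kπx/L) dx = L/2 and ∫_0^L cos²(kπx/L) dx = L/2.
u² = 9·sin²(9*π/4·x) and (u')² = 729*π^2/16·cos²(9*π/4·x), and each of sin², cos² integrates to L/2 = 2/3 over (0, 4/3).
∫_0^4/3 u² dx = 6, so ||u||_L² = sqrt(6).
∫_0^4/3 (u')² dx = 243*π^2/8, so ||u'||_L² = 9*sqrt(6)*π/4.
Ratio ||u||_L² / ||u'||_L² = 4/(9*π).
Sharp Poincaré constant on H^1_0(0, 4/3) is C_P = L/π = 4/(3*π), achieved by sin(3*π/4·x).
This is the k = 3 harmonic; the ratio L/(kπ) is strictly less than C_P = L/π, consistent with the sharp inequality ||u||_L² ≤ C_P ||u'||_L².


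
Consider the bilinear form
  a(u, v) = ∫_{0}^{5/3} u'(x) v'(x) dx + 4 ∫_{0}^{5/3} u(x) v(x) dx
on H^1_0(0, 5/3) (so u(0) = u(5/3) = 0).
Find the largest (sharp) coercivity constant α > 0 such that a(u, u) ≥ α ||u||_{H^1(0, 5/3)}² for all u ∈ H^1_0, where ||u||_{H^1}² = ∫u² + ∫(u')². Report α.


α = 1

Coercivity of a(·,·) on H^1_0(0, 5/3) means a(u, u) ≥ α ||u||_{H^1}² for every u ∈ H^1_0.
The interval has length L = 5/3, and Poincaré/coercivity depend only on L. Here a(u, u) = ∫(u')² + (4)·∫u².
Here c = 4 ≥ 1, so a(u,u) = ∫(u')² + c∫u² ≥ ∫(u')² + ∫u² = ||u||_{H^1}², i.e. α = 1 works. No larger α is possible: a(u,u) ≥ α||u||_{H^1}² means (1−α)∫(u')² ≥ (α−c)∫u², and for the modes u_n = sin(nπ(x−x₀)/L) (x₀ the left endpoint) one has ∫u_n²/∫(u_n')² = (L/(nπ))² → 0, so a(u_n,u_n)/||u_n||_{H^1}² → 1. Hence the optimal constant is α = 1.
Therefore α = 1.


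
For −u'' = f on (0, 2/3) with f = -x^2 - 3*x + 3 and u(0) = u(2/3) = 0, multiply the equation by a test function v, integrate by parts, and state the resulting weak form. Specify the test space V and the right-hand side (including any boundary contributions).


V = H^1_0(0, 2/3) (so v(0) = v(2/3) = 0); weak form: ∫_0^2/3 u'v' dx = ∫_0^2/3 (-x^2 - 3*x + 3) v dx for all v ∈ V.

Multiply both sides by a test function v and integrate from 0 to 2/3:
  ∫_0^2/3 −u''(x) v(x) dx = ∫_0^2/3 f(x) v(x) dx.
Integrate the LHS by parts once:
  ∫_0^2/3 −u'' v dx = −[u'(x) v(x)]_0^2/3 + ∫_0^2/3 u'(x) v'(x) dx.
Thus ∫_0^2/3 u'(x) v'(x) dx = ∫_0^2/3 f(x) v(x) dx + [u'(x) v(x)]_0^2/3.
Choose V so that boundary terms are either known or forced to vanish.
u is Dirichlet: u(0) = u(2/3) = 0. Let V = H^1_0(0, 2/3); then v(0) = v(2/3) = 0, and [u' v]_0^2/3 = 0.
Weak formulation: find u (satisfying any essential BC) such that ∫_0^2/3 u'(x) v'(x) dx = ∫_0^2/3 f v dx for all v ∈ V.
Substituting f(x) = -x^2 - 3*x + 3, the right-hand side is ∫_0^2/3 (-x^2 - 3*x + 3) v dx.


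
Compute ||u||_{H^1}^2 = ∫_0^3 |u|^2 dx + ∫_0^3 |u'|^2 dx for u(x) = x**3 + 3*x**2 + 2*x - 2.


||u||_{H^1}^2 = 121017/35

The H^1 norm (squared) on an interval (0, L) is
  ||u||_{H^1}^2 = ∫_0^L u(x)^2 dx + ∫_0^L u'(x)^2 dx.
Compute u'(x) = 3*x**2 + 6*x + 2.
Then u(x)^2 = x**6 + 6*x**5 + 13*x**4 + 8*x**3 - 8*x**2 - 8*x + 4 and u'(x)^2 = 9*x**4 + 36*x**3 + 48*x**2 + 24*x + 4.
Integrate each monomial from 0 to 3 using ∫_0^3 c·x^n dx = c·3^(n+1)/(n+1):
  ∫_0^3 u(x)^2 dx = ∫_0^3 (x^6 + 6*x^5 + 13*x^4 + 8*x^3 - 8*x^2 - 8*x + 4) dx. Term by term:
    ∫_0^3 x^6 dx = 2187/7;  ∫_0^3 6*x^5 dx = 729;  ∫_0^3 13*x^4 dx = 3159/5;
    ∫_0^3 8*x^3 dx = 162;  ∫_0^3 -8*x^2 dx = -72;  ∫_0^3 -8*x dx = -36;
    ∫_0^3 4 dx = 12.
  Sum: 2187/7 + 729 + 3159/5 + 162 − 72 − 36 + 12 = 60873/35.
  ∫_0^3 u'(x)^2 dx = ∫_0^3 (9*x^4 + 36*x^3 + 48*x^2 + 24*x + 4) dx. Term by term:
    ∫_0^3 9*x^4 dx = 2187/5;  ∫_0^3 36*x^3 dx = 729;  ∫_0^3 48*x^2 dx = 432;
    ∫_0^3 24*x dx = 108;  ∫_0^3 4 dx = 12.
  Sum: 2187/5 + 729 + 432 + 108 + 12 = 8592/5.
Adding: ||u||_{H^1}^2 = 60873/35 + 8592/5 = 121017/35.


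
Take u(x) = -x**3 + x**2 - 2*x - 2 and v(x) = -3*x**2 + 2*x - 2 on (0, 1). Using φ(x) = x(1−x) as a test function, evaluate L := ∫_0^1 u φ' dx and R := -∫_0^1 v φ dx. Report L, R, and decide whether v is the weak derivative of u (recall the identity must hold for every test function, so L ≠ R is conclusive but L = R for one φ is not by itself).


LHS = 19/60, RHS = 19/60. Yes, v = u' weakly.

u(x) = -x**3 + x**2 - 2*x - 2, classical derivative u'(x) = -3*x**2 + 2*x - 2.
φ(x) = x(1−x), so φ'(x) = 1 - 2*x.
Note φ(0) = φ(1) = 0, so the boundary term u·φ vanishes.
LHS = ∫_0^1 u(x) φ'(x) dx = ∫_0^1 (2*x^4 - 3*x^3 + 5*x^2 + 2*x - 2) dx. Term by term:
  ∫_0^1 2*x^4 dx = 2/5;  ∫_0^1 -3*x^3 dx = -3/4;  ∫_0^1 5*x^2 dx = 5/3;
  ∫_0^1 2*x dx = 1;  ∫_0^1 -2 dx = -2.
Sum: 2/5 − 3/4 + 5/3 + 1 − 2 = 19/60.
So LHS = 19/60.
∫_0^1 v(x) φ(x) dx = ∫_0^1 (3*x^4 - 5*x^3 + 4*x^2 - 2*x) dx. Term by term:
  ∫_0^1 3*x^4 dx = 3/5;  ∫_0^1 -5*x^3 dx = -5/4;  ∫_0^1 4*x^2 dx = 4/3;
  ∫_0^1 -2*x dx = -1.
Sum: 3/5 − 5/4 + 4/3 − 1 = -19/60.
So RHS = -∫_0^1 v(x) φ(x) dx = 19/60.
LHS = RHS, so the identity holds for this test φ.
Moreover u is smooth here and v(x) = u'(x) = -3*x**2 + 2*x - 2 pointwise, so the identity holds for every test function. Hence v is the weak derivative of u.


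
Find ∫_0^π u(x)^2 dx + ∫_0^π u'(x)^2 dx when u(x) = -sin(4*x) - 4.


||u||_{H^1(0,π)}^2 = 49*π/2

u'(x) = -4*cos(4*x).
Expand u² and (u')² and integrate term by term on (0, π), using: for integers n ≥ 1, ∫_0^π sin²(nx) dx = ∫_0^π cos²(nx) dx = π/2; for n ≠ n', ∫_0^π sin(nx)sin(n'x) dx = ∫_0^π cos(nx)cos(n'x) dx = 0; and by product-to-sum, ∫_0^π sin(nx)cos(n'x) dx = ½∫_0^π [sin((n+n')x) + sin((n−n')x)] dx, which is 0 when n+n' is even and 2n/(n²−n'²) when n+n' is odd (it need not vanish on (0, π)). For the constant mode: ∫_0^π 1 dx = π, ∫_0^π cos(nx) dx = 0, ∫_0^π sin(nx) dx = (1−(−1)^n)/n.
  u² squared terms: (-4)²·∫1 dx = 16·π = 16*π;  (-1)²·∫sin(4x)² dx = 1·π/2 = π/2.
  u² cross terms: 2·(-4)·(-1)·∫1·sin(4x) dx = 8·(0) = 0.
  So ∫_0^π u² dx = 16*π + π/2 + 0 = 33*π/2.
  (u')² squared terms: (-4)²·∫cos(4x)² dx = 16·π/2 = 8*π.
  So ∫_0^π (u')² dx = 8*π.
||u||_{H^1}^2 = (33*π/2) + (8*π) = 49*π/2.


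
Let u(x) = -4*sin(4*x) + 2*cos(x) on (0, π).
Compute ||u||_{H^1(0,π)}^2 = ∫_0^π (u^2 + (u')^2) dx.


||u||_{H^1(0,π)}^2 = -256/15 + 140*π

u'(x) = -2*sin(x) - 16*cos(4*x).
Expand u² and (u')² and integrate term by term on (0, π), using: for integers n ≥ 1, ∫_0^π sin²(nx) dx = ∫_0^π cos²(nx) dx = π/2; for n ≠ n', ∫_0^π sin(nx)sin(n'x) dx = ∫_0^π cos(nx)cos(n'x) dx = 0; and by product-to-sum, ∫_0^π sin(nx)cos(n'x) dx = ½∫_0^π [sin((n+n')x) + sin((n−n')x)] dx, which is 0 when n+n' is even and 2n/(n²−n'²) when n+n' is odd (it need not vanish on (0, π)).
  u² squared terms: (-4)²·∫sin(4x)² dx = 16·π/2 = 8*π;  (2)²·∫cos(x)² dx = 4·π/2 = 2*π.
  u² cross terms: 2·(-4)·(2)·∫sin(4x)·cos(x) dx = -16·(8/15) = -128/15.
  So ∫_0^π u² dx = 8*π + 2*π − 128/15 = -128/15 + 10*π.
  (u')² squared terms: (-16)²·∫cos(4x)² dx = 256·π/2 = 128*π;  (-2)²·∫sin(x)² dx = 4·π/2 = 2*π.
  (u')² cross terms: 2·(-16)·(-2)·∫cos(4x)·sin(x) dx = 64·(-2/15) = -128/15.
  So ∫_0^π (u')² dx = 128*π + 2*π − 128/15 = -128/15 + 130*π.
||u||_{H^1}^2 = (-128/15 + 10*π) + (-128/15 + 130*π) = -256/15 + 140*π.


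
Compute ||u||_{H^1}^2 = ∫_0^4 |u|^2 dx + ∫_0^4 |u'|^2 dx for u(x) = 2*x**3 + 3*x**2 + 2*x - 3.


||u||_{H^1}^2 = 3585332/105

The H^1 norm (squared) on an interval (0, L) is
  ||u||_{H^1}^2 = ∫_0^L u(x)^2 dx + ∫_0^L u'(x)^2 dx.
Compute u'(x) = 6*x**2 + 6*x + 2.
Then u(x)^2 = 4*x**6 + 12*x**5 + 17*x**4 - 14*x**2 - 12*x + 9 and u'(x)^2 = 36*x**4 + 72*x**3 + 60*x**2 + 24*x + 4.
Integrate each monomial from 0 to 4 using ∫_0^4 c·x^n dx = c·4^(n+1)/(n+1):
  ∫_0^4 u(x)^2 dx = ∫_0^4 (4*x^6 + 12*x^5 + 17*x^4 - 14*x^2 - 12*x + 9) dx. Term by term:
    ∫_0^4 4*x^6 dx = 65536/7;  ∫_0^4 12*x^5 dx = 8192;  ∫_0^4 17*x^4 dx = 17408/5;
    ∫_0^4 -14*x^2 dx = -896/3;  ∫_0^4 -12*x dx = -96;  ∫_0^4 9 dx = 36.
  Sum: 65536/7 + 8192 + 17408/5 − 896/3 − 96 + 36 = 2171108/105.
  ∫_0^4 u'(x)^2 dx = ∫_0^4 (36*x^4 + 72*x^3 + 60*x^2 + 24*x + 4) dx. Term by term:
    ∫_0^4 36*x^4 dx = 36864/5;  ∫_0^4 72*x^3 dx = 4608;  ∫_0^4 60*x^2 dx = 1280;
    ∫_0^4 24*x dx = 192;  ∫_0^4 4 dx = 16.
  Sum: 36864/5 + 4608 + 1280 + 192 + 16 = 67344/5.
Adding: ||u||_{H^1}^2 = 2171108/105 + 67344/5 = 3585332/105.


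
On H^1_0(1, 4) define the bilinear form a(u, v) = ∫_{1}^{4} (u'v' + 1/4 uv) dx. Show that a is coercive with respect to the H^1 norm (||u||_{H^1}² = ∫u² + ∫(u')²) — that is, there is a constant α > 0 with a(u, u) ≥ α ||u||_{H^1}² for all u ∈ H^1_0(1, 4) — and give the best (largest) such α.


α = (9/4 + π^2)/(9 + π^2)

Coercivity of a(·,·) on H^1_0(1, 4) means a(u, u) ≥ α ||u||_{H^1}² for every u ∈ H^1_0.
The interval has length L = 3, and Poincaré/coercivity depend only on L. Here a(u, u) = ∫(u')² + (1/4)·∫u².
Here 0 < c = 1/4 < 1. The condition a(u,u) ≥ α||u||_{H^1}² reads (1−α)∫(u')² ≥ (α−c)∫u². Any admissible α is ≤ 1 (rapidly oscillating u have ∫u²/∫(u')² → 0), and α = 1 would force 0 ≥ (1−c)∫u², impossible since c < 1; so 1−α > 0. By the sharp Poincaré inequality on H^1_0 of an interval of length L, ∫(u')² ≥ (π/L)²∫u² with equality for the first sine mode sin(π(x−x₀)/L) (x₀ the left endpoint), so the inequality holds for all u iff (1−α)(π/L)² ≥ α − c, i.e. α ≤ ((π/L)² + c)/((π/L)² + 1) = (1 + c(L/π)²)/(1 + (L/π)²). With (π/L)² = π^2/9 and c = 1/4, the largest admissible constant is α = ((π/L)² + c)/((π/L)² + 1).
Simplifying, α = (9/4 + π^2)/(9 + π^2).


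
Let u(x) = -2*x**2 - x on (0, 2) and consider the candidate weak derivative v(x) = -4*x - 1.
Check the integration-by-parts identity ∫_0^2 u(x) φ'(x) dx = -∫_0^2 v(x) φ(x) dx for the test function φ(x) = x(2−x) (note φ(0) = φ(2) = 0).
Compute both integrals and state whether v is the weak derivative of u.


LHS = 20/3, RHS = 20/3. Yes, v = u' weakly.

u(x) = -2*x**2 - x, classical derivative u'(x) = -4*x - 1.
φ(x) = x(2−x), so φ'(x) = 2 - 2*x.
Note φ(0) = φ(2) = 0, so the boundary term u·φ vanishes.
LHS = ∫_0^2 u(x) φ'(x) dx = ∫_0^2 (4*x^3 - 2*x^2 - 2*x) dx. Term by term:
  ∫_0^2 4*x^3 dx = 16;  ∫_0^2 -2*x^2 dx = -16/3;  ∫_0^2 -2*x dx = -4.
Sum: 16 − 16/3 − 4 = 20/3.
So LHS = 20/3.
∫_0^2 v(x) φ(x) dx = ∫_0^2 (4*x^3 - 7*x^2 - 2*x) dx. Term by term:
  ∫_0^2 4*x^3 dx = 16;  ∫_0^2 -7*x^2 dx = -56/3;  ∫_0^2 -2*x dx = -4.
Sum: 16 − 56/3 − 4 = -20/3.
So RHS = -∫_0^2 v(x) φ(x) dx = 20/3.
LHS = RHS, so the identity holds for this test φ.
Moreover u is smooth here and v(x) = u'(x) = -4*x - 1 pointwise, so the identity holds for every test function. Hence v is the weak derivative of u.


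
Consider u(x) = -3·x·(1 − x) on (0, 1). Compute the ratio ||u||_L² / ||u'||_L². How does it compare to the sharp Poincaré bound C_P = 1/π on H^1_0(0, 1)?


||u||_L² / ||u'||_L² = sqrt(10)/10 < C_P = 1/π.

u(x) = -3·x·(1 − x), so u'(x) = 6*x - 3.
u(x) = -3·x·(1 − x) vanishes at x = 0 and x = 1, so u ∈ H^1_0(0, 1). Differentiate via the product rule and integrate the resulting polynomials term by term.
  ∫_0^1 u² dx = ∫_0^1 (9*x^4 - 18*x^3 + 9*x^2) dx. Term by term:
    ∫_0^1 9*x^4 dx = 9/5;  ∫_0^1 -18*x^3 dx = -9/2;  ∫_0^1 9*x^2 dx = 3.
  Sum: 9/5 − 9/2 + 3 = 3/10.
  ∫_0^1 (u')² dx = ∫_0^1 (36*x^2 - 36*x + 9) dx. Term by term:
    ∫_0^1 36*x^2 dx = 12;  ∫_0^1 -36*x dx = -18;  ∫_0^1 9 dx = 9.
  Sum: 12 − 18 + 9 = 3.
∫_0^1 u² dx = 3/10, so ||u||_L² = sqrt(30)/10.
∫_0^1 (u')² dx = 3, so ||u'||_L² = sqrt(3).
Ratio ||u||_L² / ||u'||_L² = sqrt(10)/10.
Sharp Poincaré constant on H^1_0(0, 1) is C_P = L/π = 1/π, achieved by sin(π·x).
A polynomial bump cannot attain the sharp Poincaré constant (only the first sine eigenfunction does), so the ratio is strictly less than C_P, consistent with ||u||_L² ≤ C_P ||u'||_L².


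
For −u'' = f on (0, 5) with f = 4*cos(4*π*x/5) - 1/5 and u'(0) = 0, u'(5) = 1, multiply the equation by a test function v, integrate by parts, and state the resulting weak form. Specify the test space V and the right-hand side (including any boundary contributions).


V = H^1(0, 5) (v unrestricted at boundary; u is determined up to an additive constant); weak form: ∫_0^5 u'v' dx = ∫_0^5 (4*cos(4*π*x/5) - 1/5) v dx + v(5) for all v ∈ V.

Multiply both sides by a test function v and integrate from 0 to 5:
  ∫_0^5 −u''(x) v(x) dx = ∫_0^5 f(x) v(x) dx.
Integrate the LHS by parts once:
  ∫_0^5 −u'' v dx = −[u'(x) v(x)]_0^5 + ∫_0^5 u'(x) v'(x) dx.
Thus ∫_0^5 u'(x) v'(x) dx = ∫_0^5 f(x) v(x) dx + [u'(x) v(x)]_0^5.
Choose V so that boundary terms are either known or forced to vanish.
u has inhomogeneous Neumann u'(0) = 0, u'(5) = 1. [u' v]_0^5 = (1)·v(5) − (0)·v(0) = v(5). Take V = H^1(0, 5); boundary term becomes part of RHS.
Weak formulation: find u (satisfying any essential BC) such that ∫_0^5 u'(x) v'(x) dx = ∫_0^5 f v dx + v(5) for all v ∈ V (Neumann data are natural BCs: they enter the RHS as boundary terms).
Substituting f(x) = 4*cos(4*π*x/5) - 1/5, the right-hand side is ∫_0^5 (4*cos(4*π*x/5) - 1/5) v dx + v(5).
Compatibility check (pure Neumann): taking v ≡ 1 ∈ V gives 0 = ∫_0^5 f dx + (1) − (0), i.e. ∫_0^5 f dx must equal u'(0) − u'(5) = -1. Indeed ∫_0^5 (4*cos(4*π*x/5) - 1/5) dx = -1, so the data are compatible. The solution is then unique only up to an additive constant (fix it e.g. by requiring ∫_0^5 u dx = 0).


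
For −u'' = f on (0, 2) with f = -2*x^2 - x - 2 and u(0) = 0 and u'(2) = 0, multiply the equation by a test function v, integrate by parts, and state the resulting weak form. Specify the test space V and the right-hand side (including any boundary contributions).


V = {v ∈ H^1(0, 2) : v(0) = 0} (test functions vanish at x = 0 where u is specified); weak form: ∫_0^2 u'v' dx = ∫_0^2 (-2*x^2 - x - 2) v dx for all v ∈ V.

Multiply both sides by a test function v and integrate from 0 to 2:
  ∫_0^2 −u''(x) v(x) dx = ∫_0^2 f(x) v(x) dx.
Integrate the LHS by parts once:
  ∫_0^2 −u'' v dx = −[u'(x) v(x)]_0^2 + ∫_0^2 u'(x) v'(x) dx.
Thus ∫_0^2 u'(x) v'(x) dx = ∫_0^2 f(x) v(x) dx + [u'(x) v(x)]_0^2.
Choose V so that boundary terms are either known or forced to vanish.
Mixed BC: u(0) = 0 (Dirichlet) and u'(2) = 0 (Neumann). Define V = {v ∈ H^1(0, 2) : v(0) = 0}. Then [u' v]_0^2 = u'(2)·v(2) − u'(0)·0 = 0.
Weak formulation: find u (satisfying any essential BC) such that ∫_0^2 u'(x) v'(x) dx = ∫_0^2 f v dx for all v ∈ V (Dirichlet at 0 absorbed into V; the Neumann datum at x = 2 is zero, so no boundary term remains).
Substituting f(x) = -2*x^2 - x - 2, the right-hand side is ∫_0^2 (-2*x^2 - x - 2) v dx.


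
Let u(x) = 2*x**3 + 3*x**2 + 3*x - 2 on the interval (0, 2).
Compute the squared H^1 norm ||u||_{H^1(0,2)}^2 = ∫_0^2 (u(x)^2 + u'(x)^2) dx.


||u||_{H^1}^2 = 40318/35

The H^1 norm (squared) on an interval (0, L) is
  ||u||_{H^1}^2 = ∫_0^L u(x)^2 dx + ∫_0^L u'(x)^2 dx.
Compute u'(x) = 6*x**2 + 6*x + 3.
Then u(x)^2 = 4*x**6 + 12*x**5 + 21*x**4 + 10*x**3 - 3*x**2 - 12*x + 4 and u'(x)^2 = 36*x**4 + 72*x**3 + 72*x**2 + 36*x + 9.
Integrate each monomial from 0 to 2 using ∫_0^2 c·x^n dx = c·2^(n+1)/(n+1):
  ∫_0^2 u(x)^2 dx = ∫_0^2 (4*x^6 + 12*x^5 + 21*x^4 + 10*x^3 - 3*x^2 - 12*x + 4) dx. Term by term:
    ∫_0^2 4*x^6 dx = 512/7;  ∫_0^2 12*x^5 dx = 128;  ∫_0^2 21*x^4 dx = 672/5;
    ∫_0^2 10*x^3 dx = 40;  ∫_0^2 -3*x^2 dx = -8;  ∫_0^2 -12*x dx = -24;
    ∫_0^2 4 dx = 8.
  Sum: 512/7 + 128 + 672/5 + 40 − 8 − 24 + 8 = 12304/35.
  ∫_0^2 u'(x)^2 dx = ∫_0^2 (36*x^4 + 72*x^3 + 72*x^2 + 36*x + 9) dx. Term by term:
    ∫_0^2 36*x^4 dx = 1152/5;  ∫_0^2 72*x^3 dx = 288;  ∫_0^2 72*x^2 dx = 192;
    ∫_0^2 36*x dx = 72;  ∫_0^2 9 dx = 18.
  Sum: 1152/5 + 288 + 192 + 72 + 18 = 4002/5.
Adding: ||u||_{H^1}^2 = 12304/35 + 4002/5 = 40318/35.


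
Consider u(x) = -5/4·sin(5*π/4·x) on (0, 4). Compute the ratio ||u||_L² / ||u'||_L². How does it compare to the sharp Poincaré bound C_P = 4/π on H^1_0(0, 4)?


||u||_L² / ||u'||_L² = 4/(5*π) < C_P = 4/π.

u(x) = -5/4·sin(5*π/4·x), so u'(x) = -25*π*cos(5*π*x/4)/16.
Writing u(x) = A·sin(kπx/L) with A = -5/4 and k = 5, use ∫_0^L sin²(kπx/L) dx = L/2 and ∫_0^L cos²(kπx/L) dx = L/2.
u² = 25/16·sin²(5*π/4·x) and (u')² = 625*π^2/256·cos²(5*π/4·x), and each of sin², cos² integrates to L/2 = 2 over (0, 4).
∫_0^4 u² dx = 25/8, so ||u||_L² = 5*sqrt(2)/4.
∫_0^4 (u')² dx = 625*π^2/128, so ||u'||_L² = 25*sqrt(2)*π/16.
Ratio ||u||_L² / ||u'||_L² = 4/(5*π).
Sharp Poincaré constant on H^1_0(0, 4) is C_P = L/π = 4/π, achieved by sin(π/4·x).
This is the k = 5 harmonic; the ratio L/(kπ) is strictly less than C_P = L/π, consistent with the sharp inequality ||u||_L² ≤ C_P ||u'||_L².


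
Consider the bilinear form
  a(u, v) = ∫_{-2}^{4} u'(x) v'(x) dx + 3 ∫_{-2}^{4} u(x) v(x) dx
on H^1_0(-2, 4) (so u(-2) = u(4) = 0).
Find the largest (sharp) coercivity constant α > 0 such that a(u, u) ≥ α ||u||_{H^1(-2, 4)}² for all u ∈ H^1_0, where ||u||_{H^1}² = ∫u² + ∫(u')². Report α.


α = 1

Coercivity of a(·,·) on H^1_0(-2, 4) means a(u, u) ≥ α ||u||_{H^1}² for every u ∈ H^1_0.
The interval has length L = 6, and Poincaré/coercivity depend only on L. Here a(u, u) = ∫(u')² + (3)·∫u².
Here c = 3 ≥ 1, so a(u,u) = ∫(u')² + c∫u² ≥ ∫(u')² + ∫u² = ||u||_{H^1}², i.e. α = 1 works. No larger α is possible: a(u,u) ≥ α||u||_{H^1}² means (1−α)∫(u')² ≥ (α−c)∫u², and for the modes u_n = sin(nπ(x−x₀)/L) (x₀ the left endpoint) one has ∫u_n²/∫(u_n')² = (L/(nπ))² → 0, so a(u_n,u_n)/||u_n||_{H^1}² → 1. Hence the optimal constant is α = 1.
Therefore α = 1.
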